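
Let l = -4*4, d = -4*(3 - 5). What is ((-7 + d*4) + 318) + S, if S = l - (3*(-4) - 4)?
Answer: 343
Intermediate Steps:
d = 8 (d = -4*(-2) = 8)
l = -16
S = 0 (S = -16 - (3*(-4) - 4) = -16 - (-12 - 4) = -16 - 1*(-16) = -16 + 16 = 0)
((-7 + d*4) + 318) + S = ((-7 + 8*4) + 318) + 0 = ((-7 + 32) + 318) + 0 = (25 + 318) + 0 = 343 + 0 = 343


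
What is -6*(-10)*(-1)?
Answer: -60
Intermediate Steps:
-6*(-10)*(-1) = 60*(-1) = -60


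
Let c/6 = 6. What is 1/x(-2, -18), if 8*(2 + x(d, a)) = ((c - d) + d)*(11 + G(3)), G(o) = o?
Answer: 1/61 ≈ 0.016393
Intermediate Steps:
c = 36 (c = 6*6 = 36)
x(d, a) = 61 (x(d, a) = -2 + (((36 - d) + d)*(11 + 3))/8 = -2 + (36*14)/8 = -2 + (⅛)*504 = -2 + 63 = 61)
1/x(-2, -18) = 1/61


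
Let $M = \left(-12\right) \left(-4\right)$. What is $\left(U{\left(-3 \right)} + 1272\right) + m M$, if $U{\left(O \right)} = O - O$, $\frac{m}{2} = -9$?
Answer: $408$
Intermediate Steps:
$m = -18$ ($m = 2 \left(-9\right) = -18$)
$U{\left(O \right)} = 0$
$M = 48$
$\left(U{\left(-3 \right)} + 1272\right) + m M = \left(0 + 1272\right) - 864 = 1272 - 864 = 408$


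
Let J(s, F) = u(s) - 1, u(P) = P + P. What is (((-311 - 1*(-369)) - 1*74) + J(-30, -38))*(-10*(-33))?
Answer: -25410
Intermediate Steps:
u(P) = 2*P
J(s, F) = -1 + 2*s (J(s, F) = 2*s - 1 = -1 + 2*s)
(((-311 - 1*(-369)) - 1*74) + J(-30, -38))*(-10*(-33)) = (((-311 - 1*(-369)) - 1*74) + (-1 + 2*(-30)))*(-10*(-33)) = (((-311 + 369) - 74) + (-1 - 60))*330 = ((58 - 74) - 61)*330 = (-16 - 61)*330 = -77*330 = -25410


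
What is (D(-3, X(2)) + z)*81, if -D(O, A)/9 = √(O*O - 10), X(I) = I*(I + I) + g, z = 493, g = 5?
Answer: 39933 - 729*I ≈ 39933.0 - 729.0*I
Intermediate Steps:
X(I) = 5 + 2*I² (X(I) = I*(I + I) + 5 = I*(2*I) + 5 = 2*I² + 5 = 5 + 2*I²)
D(O, A) = -9*√(-10 + O²) (D(O, A) = -9*√(O*O - 10) = -9*√(O² - 10) = -9*√(-10 + O²))
(D(-3, X(2)) + z)*81 = (-9*√(-10 + (-3)²) + 493)*81 = (-9*√(-10 + 9) + 493)*81 = (-9*I + 493)*81 = (493 - 9*I)*81 = 39933 - 729*I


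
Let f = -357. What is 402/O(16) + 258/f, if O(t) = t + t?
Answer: 22543/1904 ≈ 11.840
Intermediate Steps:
O(t) = 2*t
402/O(16) + 258/f = 402/((2*16)) + 258/(-357) = 402/32 + 258*(-1/357) = 402*(1/32) - 86/119 = 201/16 - 86/119 = 22543/1904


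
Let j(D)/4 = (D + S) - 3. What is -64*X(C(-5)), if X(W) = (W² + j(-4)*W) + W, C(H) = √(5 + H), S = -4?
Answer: 0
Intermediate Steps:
j(D) = -28 + 4*D (j(D) = 4*((D - 4) - 3) = 4*((-4 + D) - 3) = 4*(-7 + D) = -28 + 4*D)
X(W) = W² - 43*W (X(W) = (W² + (-28 + 4*(-4))*W) + W = (W² + (-28 - 16)*W) + W = (W² - 44*W) + W = W² - 43*W)
-64*X(C(-5)) = -64*√(5 - 5)*(-43 + √(5 - 5)) = -64*√0*(-43 + √0) = -0*(-43 + 0) = -0*(-43) = -64*0 = 0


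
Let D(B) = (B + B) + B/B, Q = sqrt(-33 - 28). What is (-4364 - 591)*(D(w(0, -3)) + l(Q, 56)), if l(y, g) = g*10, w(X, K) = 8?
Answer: -2859035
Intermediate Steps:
Q = I*sqrt(61) (Q = sqrt(-61) = I*sqrt(61) ≈ 7.8102*I)
D(B) = 1 + 2*B (D(B) = 2*B + 1 = 1 + 2*B)
l(y, g) = 10*g
(-4364 - 591)*(D(w(0, -3)) + l(Q, 56)) = (-4364 - 591)*((1 + 2*8) + 10*56) = -4955*((1 + 16) + 560) = -4955*(17 + 560) = -4955*577 = -2859035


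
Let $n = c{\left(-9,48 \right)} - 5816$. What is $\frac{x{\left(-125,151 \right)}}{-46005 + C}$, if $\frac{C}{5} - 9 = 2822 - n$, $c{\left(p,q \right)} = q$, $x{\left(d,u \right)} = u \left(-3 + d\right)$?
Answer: $\frac{9664}{1505} \approx 6.4213$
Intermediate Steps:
$n = -5768$ ($n = 48 - 5816 = -5768$)
$C = 42995$ ($C = 45 + 5 \left(2822 - -5768\right) = 45 + 5 \left(2822 + 5768\right) = 45 + 5 \cdot 8590 = 45 + 42950 = 42995$)
$\frac{x{\left(-125,151 \right)}}{-46005 + C} = \frac{151 \left(-3 - 125\right)}{-46005 + 42995} = \frac{151 \left(-128\right)}{-3010} = \left(-19328\right) \left(- \frac{1}{3010}\right) = \frac{9664}{1505}$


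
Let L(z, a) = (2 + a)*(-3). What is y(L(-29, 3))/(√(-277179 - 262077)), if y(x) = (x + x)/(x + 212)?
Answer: 5*I*√134814/8852786 ≈ 0.00020738*I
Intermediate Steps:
L(z, a) = -6 - 3*a
y(x) = 2*x/(212 + x) (y(x) = (2*x)/(212 + x) = 2*x/(212 + x))
y(L(-29, 3))/(√(-277179 - 262077)) = (2*(-6 - 3*3)/(212 + (-6 - 3*3)))/(√(-277179 - 262077)) = (2*(-6 - 9)/(212 + (-6 - 9)))/(√(-539256)) = (2*(-15)/(212 - 15))/((2*I*√134814)) = (2*(-15)/197)*(-I*√134814/269628) = (2*(-15)*(1/197))*(-I*√134814/269628) = -(-5)*I*√134814/8852786 = 5*I*√134814/8852786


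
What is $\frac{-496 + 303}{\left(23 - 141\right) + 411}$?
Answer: $- \frac{193}{293} \approx -0.6587$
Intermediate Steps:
$\frac{-496 + 303}{\left(23 - 141\right) + 411} = - \frac{193}{-118 + 411} = - \frac{193}{293}$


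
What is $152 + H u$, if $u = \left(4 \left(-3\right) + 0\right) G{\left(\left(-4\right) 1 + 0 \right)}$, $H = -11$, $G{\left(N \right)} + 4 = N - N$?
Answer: $-376$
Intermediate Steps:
$G{\left(N \right)} = -4$ ($G{\left(N \right)} = -4 + \left(N - N\right) = -4 + 0 = -4$)
$u = 48$ ($u = \left(4 \left(-3\right) + 0\right) \left(-4\right) = \left(-12 + 0\right) \left(-4\right) = \left(-12\right) \left(-4\right) = 48$)
$152 + H u = 152 - 528 = -376$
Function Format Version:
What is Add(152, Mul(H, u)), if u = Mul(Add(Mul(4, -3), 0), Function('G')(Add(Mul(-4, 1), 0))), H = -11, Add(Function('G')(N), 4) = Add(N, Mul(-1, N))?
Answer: -376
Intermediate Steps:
Function('G')(N) = -4 (Function('G')(N) = Add(-4, Add(N, Mul(-1, N))) = Add(-4, 0) = -4)
u = 48 (u = Mul(Add(Mul(4, -3), 0), -4) = Mul(Add(-12, 0), -4) = Mul(-12, -4) = 48)
Add(152, Mul(H, u)) = Add(152, Mul(-11, 48)) = Add(152, -528) = -376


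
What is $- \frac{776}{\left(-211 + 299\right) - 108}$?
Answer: $\frac{194}{5} \approx 38.8$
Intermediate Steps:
$- \frac{776}{\left(-211 + 299\right) - 108} = - \frac{776}{88 - 108} = - \frac{776}{-20} = \left(-776\right) \left(- \frac{1}{20}\right) = \frac{194}{5}$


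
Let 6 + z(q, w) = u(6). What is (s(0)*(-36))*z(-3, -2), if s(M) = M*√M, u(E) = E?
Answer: 0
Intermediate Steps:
z(q, w) = 0 (z(q, w) = -6 + 6 = 0)
s(M) = M^(3/2)
(s(0)*(-36))*z(-3, -2) = (0^(3/2)*(-36))*0 = (0*(-36))*0 = 0*0 = 0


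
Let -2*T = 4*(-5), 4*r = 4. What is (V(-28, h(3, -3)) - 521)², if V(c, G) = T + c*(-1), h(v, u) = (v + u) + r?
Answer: 233289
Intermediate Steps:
r = 1 (r = (¼)*4 = 1)
h(v, u) = 1 + u + v (h(v, u) = (v + u) + 1 = (u + v) + 1 = 1 + u + v)
T = 10 (T = -2*(-5) = -½*(-20) = 10)
V(c, G) = 10 - c (V(c, G) = 10 + c*(-1) = 10 - c)
(V(-28, h(3, -3)) - 521)² = ((10 - 1*(-28)) - 521)² = ((10 + 28) - 521)² = (38 - 521)² = (-483)² = 233289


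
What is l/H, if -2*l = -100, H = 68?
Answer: 25/34 ≈ 0.73529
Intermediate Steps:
l = 50 (l = -½*(-100) = 50)
l/H = 50/68 = (1/68)*50 = 25/34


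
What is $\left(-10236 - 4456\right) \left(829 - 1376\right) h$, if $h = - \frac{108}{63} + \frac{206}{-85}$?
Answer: $- \frac{19785922088}{595} \approx -3.3254 \cdot 10^{7}$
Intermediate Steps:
$h = - \frac{2462}{595}$ ($h = \left(-108\right) \frac{1}{63} + 206 \left(- \frac{1}{85}\right) = - \frac{12}{7} - \frac{206}{85} = - \frac{2462}{595} \approx -4.1378$)
$\left(-10236 - 4456\right) \left(829 - 1376\right) h = \left(-10236 - 4456\right) \left(829 - 1376\right) \left(- \frac{2462}{595}\right) = \left(-14692\right) \left(-547\right) \left(- \frac{2462}{595}\right) = 8036524 \left(- \frac{2462}{595}\right) = - \frac{19785922088}{595}$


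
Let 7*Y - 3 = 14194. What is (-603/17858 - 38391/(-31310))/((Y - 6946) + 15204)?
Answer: 388912153/3354943663495 ≈ 0.00011592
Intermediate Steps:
Y = 14197/7 (Y = 3/7 + (⅐)*14194 = 3/7 + 14194/7 = 14197/7 ≈ 2028.1)
(-603/17858 - 38391/(-31310))/((Y - 6946) + 15204) = (-603/17858 - 38391/(-31310))/((14197/7 - 6946) + 15204) = (-603*1/17858 - 38391*(-1/31310))/(-34425/7 + 15204) = (-603/17858 + 38391/31310)/(72003/7) = (166676637/139783495)*(7/72003) = 388912153/3354943663495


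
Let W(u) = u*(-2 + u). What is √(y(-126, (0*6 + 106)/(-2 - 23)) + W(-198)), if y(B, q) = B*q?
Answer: 6*√27871/5 ≈ 200.34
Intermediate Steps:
√(y(-126, (0*6 + 106)/(-2 - 23)) + W(-198)) = √(-126*(0*6 + 106)/(-2 - 23) - 198*(-2 - 198)) = √(-126*(0 + 106)/(-25) - 198*(-200)) = √(-13356*(-1)/25 + 39600) = √(-126*(-106/25) + 39600) = √(13356/25 + 39600) = √(1003356/25) = 6*√27871/5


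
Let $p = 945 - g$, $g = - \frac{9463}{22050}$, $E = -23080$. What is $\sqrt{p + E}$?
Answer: $\frac{i \sqrt{976134574}}{210} \approx 148.78 i$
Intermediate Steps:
$g = - \frac{9463}{22050}$ ($g = \left(-9463\right) \frac{1}{22050} = - \frac{9463}{22050} \approx -0.42916$)
$p = \frac{20846713}{22050}$ ($p = 945 - - \frac{9463}{22050} = 945 + \frac{9463}{22050} = \frac{20846713}{22050} \approx 945.43$)
$\sqrt{p + E} = \sqrt{\frac{20846713}{22050} - 23080} = \sqrt{- \frac{488067287}{22050}} = \frac{i \sqrt{976134574}}{210}$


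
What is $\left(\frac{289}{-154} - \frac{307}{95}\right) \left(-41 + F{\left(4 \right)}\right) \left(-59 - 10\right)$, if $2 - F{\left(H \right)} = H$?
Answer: $- \frac{221732811}{14630} \approx -15156.0$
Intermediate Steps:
$F{\left(H \right)} = 2 - H$
$\left(\frac{289}{-154} - \frac{307}{95}\right) \left(-41 + F{\left(4 \right)}\right) \left(-59 - 10\right) = \left(\frac{289}{-154} - \frac{307}{95}\right) \left(-41 + \left(2 - 4\right)\right) \left(-59 - 10\right) = \left(289 \left(- \frac{1}{154}\right) - \frac{307}{95}\right) \left(-41 + \left(2 - 4\right)\right) \left(-69\right) = \left(- \frac{289}{154} - \frac{307}{95}\right) \left(-41 - 2\right) \left(-69\right) = - \frac{74733 \left(\left(-43\right) \left(-69\right)\right)}{14630} = \left(- \frac{74733}{14630}\right) 2967 = - \frac{221732811}{14630}$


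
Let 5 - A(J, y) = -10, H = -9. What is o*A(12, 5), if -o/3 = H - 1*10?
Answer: 855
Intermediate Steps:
A(J, y) = 15 (A(J, y) = 5 - 1*(-10) = 5 + 10 = 15)
o = 57 (o = -3*(-9 - 1*10) = -3*(-9 - 10) = -3*(-19) = 57)
o*A(12, 5) = 57*15 = 855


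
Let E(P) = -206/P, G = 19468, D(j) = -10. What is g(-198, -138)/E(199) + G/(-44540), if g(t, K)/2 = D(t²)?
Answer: 21657349/1146905 ≈ 18.883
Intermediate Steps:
g(t, K) = -20 (g(t, K) = 2*(-10) = -20)
g(-198, -138)/E(199) + G/(-44540) = -20/((-206/199)) + 19468/(-44540) = -20/((-206*1/199)) + 19468*(-1/44540) = -20/(-206/199) - 4867/11135 = -20*(-199/206) - 4867/11135 = 1990/103 - 4867/11135 = 21657349/1146905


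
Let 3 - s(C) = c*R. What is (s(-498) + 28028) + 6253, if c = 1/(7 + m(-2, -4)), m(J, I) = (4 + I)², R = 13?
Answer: 239975/7 ≈ 34282.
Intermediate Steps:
c = ⅐ (c = 1/(7 + (4 - 4)²) = 1/(7 + 0²) = 1/(7 + 0) = 1/7 = ⅐ ≈ 0.14286)
s(C) = 8/7 (s(C) = 3 - 13/7 = 8/7)
(s(-498) + 28028) + 6253 = (8/7 + 28028) + 6253 = 196204/7 + 6253 = 239975/7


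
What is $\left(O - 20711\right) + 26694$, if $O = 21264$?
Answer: $27247$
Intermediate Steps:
$\left(O - 20711\right) + 26694 = \left(21264 - 20711\right) + 26694 = 553 + 26694 = 27247$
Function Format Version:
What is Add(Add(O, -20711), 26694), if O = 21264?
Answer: 27247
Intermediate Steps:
Add(Add(O, -20711), 26694) = Add(Add(21264, -20711), 26694) = Add(553, 26694) = 27247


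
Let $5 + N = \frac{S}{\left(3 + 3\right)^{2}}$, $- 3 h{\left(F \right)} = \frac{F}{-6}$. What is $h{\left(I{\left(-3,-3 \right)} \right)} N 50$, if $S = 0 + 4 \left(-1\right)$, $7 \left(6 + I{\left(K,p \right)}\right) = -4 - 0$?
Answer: $\frac{52900}{567} \approx 93.298$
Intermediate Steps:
$I{\left(K,p \right)} = - \frac{46}{7}$ ($I{\left(K,p \right)} = -6 + \frac{-4 - 0}{7} = -6 + \frac{-4 + 0}{7} = -6 + \frac{1}{7} \left(-4\right) = -6 - \frac{4}{7} = - \frac{46}{7}$)
$S = -4$ ($S = 0 - 4 = -4$)
$h{\left(F \right)} = \frac{F}{18}$ ($h{\left(F \right)} = - \frac{F \frac{1}{-6}}{3} = - \frac{F \left(- \frac{1}{6}\right)}{3} = - \frac{\left(- \frac{1}{6}\right) F}{3} = \frac{F}{18}$)
$N = - \frac{46}{9}$ ($N = -5 - \frac{4}{\left(3 + 3\right)^{2}} = -5 - \frac{4}{6^{2}} = -5 - \frac{4}{36} = -5 - \frac{1}{9} = - \frac{46}{9} \approx -5.1111$)
$h{\left(I{\left(-3,-3 \right)} \right)} N 50 = \frac{1}{18} \left(- \frac{46}{7}\right) \left(- \frac{46}{9}\right) 50 = \left(- \frac{23}{63}\right) \left(- \frac{46}{9}\right) 50 = \frac{1058}{567} \cdot 50 = \frac{52900}{567}$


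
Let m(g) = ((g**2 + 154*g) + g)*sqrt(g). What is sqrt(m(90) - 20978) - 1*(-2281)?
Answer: 2281 + sqrt(-20978 + 66150*sqrt(10)) ≈ 2714.8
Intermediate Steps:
m(g) = sqrt(g)*(g**2 + 155*g) (m(g) = (g**2 + 155*g)*sqrt(g) = sqrt(g)*(g**2 + 155*g))
sqrt(m(90) - 20978) - 1*(-2281) = sqrt(90**(3/2)*(155 + 90) - 20978) - 1*(-2281) = sqrt((270*sqrt(10))*245 - 20978) + 2281 = sqrt(66150*sqrt(10) - 20978) + 2281 = sqrt(-20978 + 66150*sqrt(10)) + 2281 = 2281 + sqrt(-20978 + 66150*sqrt(10))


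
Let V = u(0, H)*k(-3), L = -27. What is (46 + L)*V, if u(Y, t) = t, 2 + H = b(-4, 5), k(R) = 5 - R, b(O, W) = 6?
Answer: 608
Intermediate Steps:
H = 4 (H = -2 + 6 = 4)
V = 32 (V = 4*(5 - 1*(-3)) = 4*(5 + 3) = 4*8 = 32)
(46 + L)*V = (46 - 27)*32 = 19*32 = 608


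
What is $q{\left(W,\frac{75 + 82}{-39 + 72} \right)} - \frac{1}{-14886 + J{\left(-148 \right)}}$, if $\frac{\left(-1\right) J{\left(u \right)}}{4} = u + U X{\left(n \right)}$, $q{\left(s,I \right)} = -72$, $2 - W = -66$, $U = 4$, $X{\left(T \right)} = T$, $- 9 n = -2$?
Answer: $- \frac{9264807}{128678} \approx -72.0$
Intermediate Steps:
$n = \frac{2}{9}$ ($n = \left(- \frac{1}{9}\right) \left(-2\right) = \frac{2}{9} \approx 0.22222$)
$W = 68$ ($W = 2 - -66 = 2 + 66 = 68$)
$J{\left(u \right)} = - \frac{32}{9} - 4 u$ ($J{\left(u \right)} = - 4 \left(u + 4 \cdot \frac{2}{9}\right) = - 4 \left(u + \frac{8}{9}\right) = - 4 \left(\frac{8}{9} + u\right) = - \frac{32}{9} - 4 u$)
$q{\left(W,\frac{75 + 82}{-39 + 72} \right)} - \frac{1}{-14886 + J{\left(-148 \right)}} = -72 - \frac{1}{-14886 - - \frac{5296}{9}} = -72 - \frac{1}{-14886 + \left(- \frac{32}{9} + 592\right)} = -72 - \frac{1}{-14886 + \frac{5296}{9}} = -72 - \frac{1}{- \frac{128678}{9}} = -72 - - \frac{9}{128678} = -72 + \frac{9}{128678} = - \frac{9264807}{128678}$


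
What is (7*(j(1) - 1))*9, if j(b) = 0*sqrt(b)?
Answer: -63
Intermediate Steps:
j(b) = 0
(7*(j(1) - 1))*9 = (7*(0 - 1))*9 = (7*(-1))*9 = -7*9 = -63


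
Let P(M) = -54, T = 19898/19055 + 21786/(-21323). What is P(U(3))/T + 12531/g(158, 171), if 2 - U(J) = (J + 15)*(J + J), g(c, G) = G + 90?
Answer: -935305965061/398147844 ≈ -2349.1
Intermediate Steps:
g(c, G) = 90 + G
U(J) = 2 - 2*J*(15 + J) (U(J) = 2 - (J + 15)*(J + J) = 2 - (15 + J)*2*J = 2 - 2*J*(15 + J))
T = 9152824/406309765 (T = 19898*(1/19055) + 21786*(-1/21323) = 19898/19055 - 21786/21323 = 9152824/406309765 ≈ 0.022527)
P(U(3))/T + 12531/g(158, 171) = -54/9152824/406309765 + 12531/(90 + 171) = -54*406309765/9152824 + 12531/261 = -10970363655/4576412 + 12531*(1/261) = -10970363655/4576412 + 4177/87 = -935305965061/398147844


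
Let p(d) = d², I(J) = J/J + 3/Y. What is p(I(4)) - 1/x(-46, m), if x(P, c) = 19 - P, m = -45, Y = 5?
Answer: 827/325 ≈ 2.5446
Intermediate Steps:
I(J) = 8/5 (I(J) = J/J + 3/5 = 1 + 3*(⅕) = 1 + ⅗ = 8/5)
p(I(4)) - 1/x(-46, m) = (8/5)² - 1/(19 - 1*(-46)) = 64/25 - 1/(19 + 46) = 64/25 - 1/65 = 827/325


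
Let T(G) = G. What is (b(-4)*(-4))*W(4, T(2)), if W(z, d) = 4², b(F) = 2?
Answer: -128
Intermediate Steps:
W(z, d) = 16
(b(-4)*(-4))*W(4, T(2)) = (2*(-4))*16 = -8*16 = -128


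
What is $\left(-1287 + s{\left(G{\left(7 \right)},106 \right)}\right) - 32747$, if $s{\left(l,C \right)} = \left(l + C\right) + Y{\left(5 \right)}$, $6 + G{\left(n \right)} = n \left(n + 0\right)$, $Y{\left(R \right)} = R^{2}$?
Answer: $-33860$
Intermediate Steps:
$G{\left(n \right)} = -6 + n^{2}$ ($G{\left(n \right)} = -6 + n \left(n + 0\right) = -6 + n n = -6 + n^{2}$)
$s{\left(l,C \right)} = 25 + C + l$ ($s{\left(l,C \right)} = \left(l + C\right) + 5^{2} = \left(C + l\right) + 25 = 25 + C + l$)
$\left(-1287 + s{\left(G{\left(7 \right)},106 \right)}\right) - 32747 = \left(-1287 + \left(25 + 106 - \left(6 - 7^{2}\right)\right)\right) - 32747 = \left(-1287 + \left(25 + 106 + \left(-6 + 49\right)\right)\right) - 32747 = \left(-1287 + \left(25 + 106 + 43\right)\right) - 32747 = \left(-1287 + 174\right) - 32747 = -1113 - 32747 = -33860$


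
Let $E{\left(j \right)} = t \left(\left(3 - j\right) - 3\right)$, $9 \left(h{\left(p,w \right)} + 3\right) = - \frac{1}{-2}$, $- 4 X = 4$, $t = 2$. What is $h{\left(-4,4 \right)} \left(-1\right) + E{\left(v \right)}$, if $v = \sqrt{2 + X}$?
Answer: $\frac{17}{18} \approx 0.94444$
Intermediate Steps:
$X = -1$ ($X = \left(- \frac{1}{4}\right) 4 = -1$)
$h{\left(p,w \right)} = - \frac{53}{18}$ ($h{\left(p,w \right)} = -3 + \frac{\left(-1\right) \frac{1}{-2}}{9} = -3 + \frac{\left(-1\right) \left(- \frac{1}{2}\right)}{9} = -3 + \frac{1}{9} \cdot \frac{1}{2} = -3 + \frac{1}{18} = - \frac{53}{18}$)
$v = 1$ ($v = \sqrt{2 - 1} = \sqrt{1} = 1$)
$E{\left(j \right)} = - 2 j$ ($E{\left(j \right)} = 2 \left(\left(3 - j\right) - 3\right) = 2 \left(- j\right) = - 2 j$)
$h{\left(-4,4 \right)} \left(-1\right) + E{\left(v \right)} = \left(- \frac{53}{18}\right) \left(-1\right) - 2 = \frac{53}{18} - 2 = \frac{17}{18}$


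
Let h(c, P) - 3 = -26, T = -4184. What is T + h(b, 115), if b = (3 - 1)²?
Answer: -4207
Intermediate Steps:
b = 4 (b = 2² = 4)
h(c, P) = -23 (h(c, P) = 3 - 26 = -23)
T + h(b, 115) = -4184 - 23 = -4207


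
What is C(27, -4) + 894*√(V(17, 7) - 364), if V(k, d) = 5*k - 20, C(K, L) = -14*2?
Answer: -28 + 894*I*√299 ≈ -28.0 + 15459.0*I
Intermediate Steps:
C(K, L) = -28
V(k, d) = -20 + 5*k
C(27, -4) + 894*√(V(17, 7) - 364) = -28 + 894*√((-20 + 5*17) - 364) = -28 + 894*√((-20 + 85) - 364) = -28 + 894*√(65 - 364) = -28 + 894*√(-299) = -28 + 894*(I*√299) = -28 + 894*I*√299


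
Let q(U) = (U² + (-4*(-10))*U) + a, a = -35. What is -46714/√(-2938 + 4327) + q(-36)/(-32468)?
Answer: 179/32468 - 46714*√1389/1389 ≈ -1253.4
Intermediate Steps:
q(U) = -35 + U² + 40*U (q(U) = (U² + (-4*(-10))*U) - 35 = (U² + 40*U) - 35 = -35 + U² + 40*U)
-46714/√(-2938 + 4327) + q(-36)/(-32468) = -46714/√(-2938 + 4327) + (-35 + (-36)² + 40*(-36))/(-32468) = -46714*√1389/1389 + (-35 + 1296 - 1440)*(-1/32468) = -46714*√1389/1389 - 179*(-1/32468) = -46714*√1389/1389 + 179/32468 = 179/32468 - 46714*√1389/1389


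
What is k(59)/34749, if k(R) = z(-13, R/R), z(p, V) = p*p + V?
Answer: 170/34749 ≈ 0.0048922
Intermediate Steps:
z(p, V) = V + p**2 (z(p, V) = p**2 + V = V + p**2)
k(R) = 170 (k(R) = R/R + (-13)**2 = 1 + 169 = 170)
k(59)/34749 = 170/34749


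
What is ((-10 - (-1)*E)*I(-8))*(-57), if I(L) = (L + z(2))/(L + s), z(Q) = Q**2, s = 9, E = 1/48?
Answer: -9101/4 ≈ -2275.3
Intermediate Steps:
E = 1/48 ≈ 0.020833
I(L) = (4 + L)/(9 + L) (I(L) = (L + 2**2)/(L + 9) = (L + 4)/(9 + L) = (4 + L)/(9 + L))
((-10 - (-1)*E)*I(-8))*(-57) = ((-10 - (-1)/48)*((4 - 8)/(9 - 8)))*(-57) = ((-10 - 1*(-1/48))*(-4/1))*(-57) = ((-10 + 1/48)*(1*(-4)))*(-57) = -479/48*(-4)*(-57) = (479/12)*(-57) = -9101/4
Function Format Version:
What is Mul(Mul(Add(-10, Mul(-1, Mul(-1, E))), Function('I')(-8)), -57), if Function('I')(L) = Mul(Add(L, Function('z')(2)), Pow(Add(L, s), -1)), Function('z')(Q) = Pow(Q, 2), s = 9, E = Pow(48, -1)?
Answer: Rational(-9101, 4) ≈ -2275.3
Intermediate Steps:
E = Rational(1, 48) ≈ 0.020833
Function('I')(L) = Mul(Pow(Add(9, L), -1), Add(4, L)) (Function('I')(L) = Mul(Add(L, Pow(2, 2)), Pow(Add(L, 9), -1)) = Mul(Add(L, 4), Pow(Add(9, L), -1)) = Mul(Add(4, L), Pow(Add(9, L), -1)) = Mul(Pow(Add(9, L), -1), Add(4, L)))
Mul(Mul(Add(-10, Mul(-1, Mul(-1, E))), Function('I')(-8)), -57) = Mul(Mul(Add(-10, Mul(-1, Mul(-1, Rational(1, 48)))), Mul(Pow(Add(9, -8), -1), Add(4, -8))), -57) = Mul(Mul(Add(-10, Mul(-1, Rational(-1, 48))), Mul(Pow(1, -1), -4)), -57) = Mul(Mul(Add(-10, Rational(1, 48)), Mul(1, -4)), -57) = Mul(Mul(Rational(-479, 48), -4), -57) = Mul(Rational(479, 12), -57) = Rational(-9101, 4)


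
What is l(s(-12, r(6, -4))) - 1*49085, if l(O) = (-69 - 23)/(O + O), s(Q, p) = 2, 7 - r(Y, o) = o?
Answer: -49108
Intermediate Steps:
r(Y, o) = 7 - o
l(O) = -46/O (l(O) = -92*1/(2*O) = -46/O)
l(s(-12, r(6, -4))) - 1*49085 = -46/2 - 1*49085 = -46*½ - 49085 = -23 - 49085 = -49108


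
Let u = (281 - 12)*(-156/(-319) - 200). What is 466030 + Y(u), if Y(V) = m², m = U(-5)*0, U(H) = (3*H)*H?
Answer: 466030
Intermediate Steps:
U(H) = 3*H²
m = 0 (m = (3*(-5)²)*0 = (3*25)*0 = 75*0 = 0)
u = -17120236/319 (u = 269*(-156*(-1/319) - 200) = 269*(156/319 - 200) = 269*(-63644/319) = -17120236/319 ≈ -53668.)
Y(V) = 0 (Y(V) = 0² = 0)
466030 + Y(u) = 466030 + 0 = 466030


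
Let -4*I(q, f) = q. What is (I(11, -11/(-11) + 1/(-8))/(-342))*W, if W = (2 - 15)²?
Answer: 1859/1368 ≈ 1.3589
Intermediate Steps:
I(q, f) = -q/4
W = 169 (W = (-13)² = 169)
(I(11, -11/(-11) + 1/(-8))/(-342))*W = (-¼*11/(-342))*169 = -11/4*(-1/342)*169 = (11/1368)*169 = 1859/1368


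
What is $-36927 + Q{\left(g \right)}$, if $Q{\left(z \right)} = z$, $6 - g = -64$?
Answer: $-36857$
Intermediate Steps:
$g = 70$ ($g = 6 - -64 = 6 + 64 = 70$)
$-36927 + Q{\left(g \right)} = -36927 + 70 = -36857$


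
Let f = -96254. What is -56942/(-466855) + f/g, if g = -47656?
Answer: 23825144561/11124220940 ≈ 2.1417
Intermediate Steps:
-56942/(-466855) + f/g = -56942/(-466855) - 96254/(-47656) = -56942*(-1/466855) - 96254*(-1/47656) = 56942/466855 + 48127/23828 = 23825144561/11124220940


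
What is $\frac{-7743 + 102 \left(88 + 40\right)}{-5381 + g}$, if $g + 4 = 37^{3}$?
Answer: $\frac{5313}{45268} \approx 0.11737$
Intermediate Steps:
$g = 50649$ ($g = -4 + 37^{3} = -4 + 50653 = 50649$)
$\frac{-7743 + 102 \left(88 + 40\right)}{-5381 + g} = \frac{-7743 + 102 \left(88 + 40\right)}{-5381 + 50649} = \frac{-7743 + 102 \cdot 128}{45268} = \left(-7743 + 13056\right) \frac{1}{45268} = 5313 \cdot \frac{1}{45268} = \frac{5313}{45268}$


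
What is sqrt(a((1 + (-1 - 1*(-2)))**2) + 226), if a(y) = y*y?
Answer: 11*sqrt(2) ≈ 15.556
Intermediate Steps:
a(y) = y**2
sqrt(a((1 + (-1 - 1*(-2)))**2) + 226) = sqrt(((1 + (-1 - 1*(-2)))**2)**2 + 226) = sqrt(((1 + (-1 + 2))**2)**2 + 226) = sqrt(((1 + 1)**2)**2 + 226) = sqrt((2**2)**2 + 226) = sqrt(4**2 + 226) = sqrt(16 + 226) = sqrt(242) = 11*sqrt(2)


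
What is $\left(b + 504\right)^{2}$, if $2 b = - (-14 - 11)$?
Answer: $\frac{1067089}{4} \approx 2.6677 \cdot 10^{5}$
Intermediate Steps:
$b = \frac{25}{2}$ ($b = \frac{\left(-1\right) \left(-14 - 11\right)}{2} = \frac{\left(-1\right) \left(-25\right)}{2} = \frac{1}{2} \cdot 25 = \frac{25}{2} \approx 12.5$)
$\left(b + 504\right)^{2} = \left(\frac{25}{2} + 504\right)^{2} = \left(\frac{1033}{2}\right)^{2} = \frac{1067089}{4}$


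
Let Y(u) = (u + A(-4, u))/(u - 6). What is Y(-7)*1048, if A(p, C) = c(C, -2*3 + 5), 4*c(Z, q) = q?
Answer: 7598/13 ≈ 584.46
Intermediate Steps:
c(Z, q) = q/4
A(p, C) = -¼ (A(p, C) = (-2*3 + 5)/4 = (-6 + 5)/4 = (¼)*(-1) = -¼)
Y(u) = (-¼ + u)/(-6 + u) (Y(u) = (u - ¼)/(u - 6) = (-¼ + u)/(-6 + u))
Y(-7)*1048 = ((-¼ - 7)/(-6 - 7))*1048 = (-29/4/(-13))*1048 = -1/13*(-29/4)*1048 = (29/52)*1048 = 7598/13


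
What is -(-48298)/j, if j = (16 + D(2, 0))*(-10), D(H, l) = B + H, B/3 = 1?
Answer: -24149/105 ≈ -229.99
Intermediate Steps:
B = 3 (B = 3*1 = 3)
D(H, l) = 3 + H
j = -210 (j = (16 + (3 + 2))*(-10) = (16 + 5)*(-10) = 21*(-10) = -210)
-(-48298)/j = -(-48298)/(-210) = -(-48298)*(-1)/210 = -31*779/105 = -24149/105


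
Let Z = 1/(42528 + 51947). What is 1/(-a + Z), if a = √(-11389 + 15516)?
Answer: -94475/36835644254374 - 8925525625*√4127/36835644254374 ≈ -0.015566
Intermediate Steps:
a = √4127 ≈ 64.242
Z = 1/94475 ≈ 1.0585e-5
1/(-a + Z) = 1/(-√4127 + 1/94475) = 1/(1/94475 - √4127)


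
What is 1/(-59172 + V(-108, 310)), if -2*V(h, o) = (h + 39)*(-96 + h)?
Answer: -1/66210 ≈ -1.5103e-5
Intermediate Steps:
V(h, o) = -(-96 + h)*(39 + h)/2 (V(h, o) = -(h + 39)*(-96 + h)/2 = -(39 + h)*(-96 + h)/2 = -(-96 + h)*(39 + h)/2)
1/(-59172 + V(-108, 310)) = 1/(-59172 + (1872 - ½*(-108)² + (57/2)*(-108))) = 1/(-59172 + (1872 - ½*11664 - 3078)) = 1/(-59172 + (1872 - 5832 - 3078)) = 1/(-59172 - 7038) = 1/(-66210) = -1/66210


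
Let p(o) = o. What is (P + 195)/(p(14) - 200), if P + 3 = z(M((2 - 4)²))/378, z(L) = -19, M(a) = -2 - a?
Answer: -72557/70308 ≈ -1.0320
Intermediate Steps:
P = -1153/378 (P = -3 - 19/378 = -1153/378 ≈ -3.0503)
(P + 195)/(p(14) - 200) = (-1153/378 + 195)/(14 - 200) = (72557/378)/(-186) = (72557/378)*(-1/186) = -72557/70308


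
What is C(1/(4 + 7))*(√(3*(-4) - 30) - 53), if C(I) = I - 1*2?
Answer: 1113/11 - 21*I*√42/11 ≈ 101.18 - 12.372*I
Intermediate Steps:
C(I) = -2 + I (C(I) = I - 2 = -2 + I)
C(1/(4 + 7))*(√(3*(-4) - 30) - 53) = (-2 + 1/(4 + 7))*(√(3*(-4) - 30) - 53) = (-2 + 1/11)*(√(-12 - 30) - 53) = (-2 + 1/11)*(√(-42) - 53) = -21*(I*√42 - 53)/11 = -21*(-53 + I*√42)/11 = 1113/11 - 21*I*√42/11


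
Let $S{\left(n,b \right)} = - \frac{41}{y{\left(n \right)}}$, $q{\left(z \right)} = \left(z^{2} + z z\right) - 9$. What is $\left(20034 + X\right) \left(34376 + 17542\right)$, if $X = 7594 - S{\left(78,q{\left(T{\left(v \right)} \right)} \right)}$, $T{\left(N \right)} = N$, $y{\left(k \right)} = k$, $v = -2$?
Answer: $\frac{18647431325}{13} \approx 1.4344 \cdot 10^{9}$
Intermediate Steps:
$q{\left(z \right)} = -9 + 2 z^{2}$ ($q{\left(z \right)} = \left(z^{2} + z^{2}\right) - 9 = 2 z^{2} - 9 = -9 + 2 z^{2}$)
$S{\left(n,b \right)} = - \frac{41}{n}$
$X = \frac{592373}{78}$ ($X = 7594 - - \frac{41}{78} = 7594 + \frac{41}{78} = \frac{592373}{78} \approx 7594.5$)
$\left(20034 + X\right) \left(34376 + 17542\right) = \left(20034 + \frac{592373}{78}\right) \left(34376 + 17542\right) = \frac{2155025}{78} \cdot 51918 = \frac{18647431325}{13}$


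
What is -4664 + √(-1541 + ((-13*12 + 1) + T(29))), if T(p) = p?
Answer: -4664 + I*√1667 ≈ -4664.0 + 40.829*I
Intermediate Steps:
-4664 + √(-1541 + ((-13*12 + 1) + T(29))) = -4664 + √(-1541 + ((-13*12 + 1) + 29)) = -4664 + √(-1541 + ((-156 + 1) + 29)) = -4664 + √(-1541 + (-155 + 29)) = -4664 + √(-1541 - 126) = -4664 + √(-1667) = -4664 + I*√1667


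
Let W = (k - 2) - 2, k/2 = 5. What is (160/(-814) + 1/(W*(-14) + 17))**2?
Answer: 33258289/743598361 ≈ 0.044726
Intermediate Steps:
k = 10 (k = 2*5 = 10)
W = 6 (W = (10 - 2) - 2 = 8 - 2 = 6)
(160/(-814) + 1/(W*(-14) + 17))**2 = (160/(-814) + 1/(6*(-14) + 17))**2 = (160*(-1/814) + 1/(-84 + 17))**2 = (-80/407 + 1/(-67))**2 = (-80/407 - 1/67)**2 = (-5767/27269)**2 = 33258289/743598361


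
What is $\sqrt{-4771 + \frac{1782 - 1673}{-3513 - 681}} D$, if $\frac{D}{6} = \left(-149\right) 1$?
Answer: $- \frac{149 i \sqrt{9324512278}}{233} \approx - 61751.0 i$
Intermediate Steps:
$D = -894$ ($D = 6 \left(\left(-149\right) 1\right) = 6 \left(-149\right) = -894$)
$\sqrt{-4771 + \frac{1782 - 1673}{-3513 - 681}} D = \sqrt{-4771 + \frac{1782 - 1673}{-3513 - 681}} \left(-894\right) = \sqrt{-4771 + \frac{109}{-4194}} \left(-894\right) = \sqrt{-4771 + 109 \left(- \frac{1}{4194}\right)} \left(-894\right) = \sqrt{-4771 - \frac{109}{4194}} \left(-894\right) = \sqrt{- \frac{20009683}{4194}} \left(-894\right) = \frac{i \sqrt{9324512278}}{1398} \left(-894\right) = - \frac{149 i \sqrt{9324512278}}{233}$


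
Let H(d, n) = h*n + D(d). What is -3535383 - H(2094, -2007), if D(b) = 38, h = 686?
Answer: -2158619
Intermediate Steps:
H(d, n) = 38 + 686*n (H(d, n) = 686*n + 38 = 38 + 686*n)
-3535383 - H(2094, -2007) = -3535383 - (38 + 686*(-2007)) = -3535383 - (38 - 1376802) = -3535383 - 1*(-1376764) = -3535383 + 1376764 = -2158619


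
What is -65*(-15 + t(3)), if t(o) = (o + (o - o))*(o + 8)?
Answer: -1170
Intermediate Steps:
t(o) = o*(8 + o) (t(o) = (o + 0)*(8 + o) = o*(8 + o))
-65*(-15 + t(3)) = -65*(-15 + 3*(8 + 3)) = -65*(-15 + 3*11) = -65*(-15 + 33) = -65*18 = -1170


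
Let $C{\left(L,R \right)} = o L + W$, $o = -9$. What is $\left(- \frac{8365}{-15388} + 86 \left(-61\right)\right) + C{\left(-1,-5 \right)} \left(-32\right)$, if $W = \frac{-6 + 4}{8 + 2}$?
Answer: $- \frac{425251719}{76940} \approx -5527.1$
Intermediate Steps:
$W = - \frac{1}{5}$ ($W = - \frac{2}{10} = \left(-2\right) \frac{1}{10} = - \frac{1}{5} \approx -0.2$)
$C{\left(L,R \right)} = - \frac{1}{5} - 9 L$ ($C{\left(L,R \right)} = - 9 L - \frac{1}{5} = - \frac{1}{5} - 9 L$)
$\left(- \frac{8365}{-15388} + 86 \left(-61\right)\right) + C{\left(-1,-5 \right)} \left(-32\right) = \left(- \frac{8365}{-15388} + 86 \left(-61\right)\right) + \left(- \frac{1}{5} - -9\right) \left(-32\right) = \left(\left(-8365\right) \left(- \frac{1}{15388}\right) - 5246\right) + \left(- \frac{1}{5} + 9\right) \left(-32\right) = \left(\frac{8365}{15388} - 5246\right) + \frac{44}{5} \left(-32\right) = - \frac{80717083}{15388} - \frac{1408}{5} = - \frac{425251719}{76940}$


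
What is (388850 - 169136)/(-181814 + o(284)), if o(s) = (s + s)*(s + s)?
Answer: 109857/70405 ≈ 1.5604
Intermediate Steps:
o(s) = 4*s**2 (o(s) = (2*s)*(2*s) = 4*s**2)
(388850 - 169136)/(-181814 + o(284)) = (388850 - 169136)/(-181814 + 4*284**2) = 219714/(-181814 + 4*80656) = 219714/(-181814 + 322624) = 219714/140810 = 219714*(1/140810) = 109857/70405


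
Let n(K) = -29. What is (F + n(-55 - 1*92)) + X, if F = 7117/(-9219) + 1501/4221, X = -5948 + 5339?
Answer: -1182997700/1853019 ≈ -638.42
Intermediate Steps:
X = -609
F = -771578/1853019 (F = 7117*(-1/9219) + 1501*(1/4221) = -7117/9219 + 1501/4221 = -771578/1853019 ≈ -0.41639)
(F + n(-55 - 1*92)) + X = (-771578/1853019 - 29) - 609 = -54509129/1853019 - 609 = -1182997700/1853019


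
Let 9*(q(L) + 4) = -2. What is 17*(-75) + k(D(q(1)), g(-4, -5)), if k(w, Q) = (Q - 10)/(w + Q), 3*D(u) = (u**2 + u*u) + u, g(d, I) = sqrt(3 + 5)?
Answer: -1917264318/1502431 + 604584*sqrt(2)/1502431 ≈ -1275.5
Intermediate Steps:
g(d, I) = 2*sqrt(2) (g(d, I) = sqrt(8) = 2*sqrt(2))
q(L) = -38/9 (q(L) = -4 + (1/9)*(-2) = -4 - 2/9 = -38/9)
D(u) = u/3 + 2*u**2/3 (D(u) = ((u**2 + u*u) + u)/3 = ((u**2 + u**2) + u)/3 = (2*u**2 + u)/3 = (u + 2*u**2)/3 = u/3 + 2*u**2/3)
k(w, Q) = (-10 + Q)/(Q + w)
17*(-75) + k(D(q(1)), g(-4, -5)) = 17*(-75) + (-10 + 2*sqrt(2))/(2*sqrt(2) + (1/3)*(-38/9)*(1 + 2*(-38/9))) = -1275 + (-10 + 2*sqrt(2))/(2*sqrt(2) + (1/3)*(-38/9)*(1 - 76/9)) = -1275 + (-10 + 2*sqrt(2))/(2*sqrt(2) + (1/3)*(-38/9)*(-67/9)) = -1275 + (-10 + 2*sqrt(2))/(2*sqrt(2) + 2546/243) = -1275 + (-10 + 2*sqrt(2))/(2546/243 + 2*sqrt(2))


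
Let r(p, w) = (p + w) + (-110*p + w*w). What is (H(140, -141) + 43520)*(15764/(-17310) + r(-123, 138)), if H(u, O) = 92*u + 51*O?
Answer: 4626464722939/2885 ≈ 1.6036e+9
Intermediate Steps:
r(p, w) = w + w**2 - 109*p (r(p, w) = (p + w) + (-110*p + w**2) = (p + w) + (w**2 - 110*p) = w + w**2 - 109*p)
H(u, O) = 51*O + 92*u
(H(140, -141) + 43520)*(15764/(-17310) + r(-123, 138)) = ((51*(-141) + 92*140) + 43520)*(15764/(-17310) + (138 + 138**2 - 109*(-123))) = ((-7191 + 12880) + 43520)*(15764*(-1/17310) + (138 + 19044 + 13407)) = (5689 + 43520)*(-7882/8655 + 32589) = 49209*(282049913/8655) = 4626464722939/2885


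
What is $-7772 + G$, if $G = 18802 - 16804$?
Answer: $-5774$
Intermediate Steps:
$G = 1998$
$-7772 + G = -7772 + 1998 = -5774$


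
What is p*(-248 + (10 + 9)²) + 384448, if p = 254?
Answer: 413150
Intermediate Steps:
p*(-248 + (10 + 9)²) + 384448 = 254*(-248 + (10 + 9)²) + 384448 = 254*(-248 + 19²) + 384448 = 254*(-248 + 361) + 384448 = 254*113 + 384448 = 28702 + 384448 = 413150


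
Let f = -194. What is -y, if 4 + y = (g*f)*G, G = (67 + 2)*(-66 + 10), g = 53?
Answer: -39729644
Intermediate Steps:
G = -3864 (G = 69*(-56) = -3864)
y = 39729644 (y = -4 + (53*(-194))*(-3864) = -4 - 10282*(-3864) = -4 + 39729648 = 39729644)
-y = -1*39729644 = -39729644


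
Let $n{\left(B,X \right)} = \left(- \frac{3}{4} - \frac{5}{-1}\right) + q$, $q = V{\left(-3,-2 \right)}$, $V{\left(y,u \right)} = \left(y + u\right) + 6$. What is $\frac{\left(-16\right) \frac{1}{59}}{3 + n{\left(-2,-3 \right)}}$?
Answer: $- \frac{64}{1947} \approx -0.032871$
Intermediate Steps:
$V{\left(y,u \right)} = 6 + u + y$ ($V{\left(y,u \right)} = \left(u + y\right) + 6 = 6 + u + y$)
$q = 1$ ($q = 6 - 2 - 3 = 1$)
$n{\left(B,X \right)} = \frac{21}{4}$ ($n{\left(B,X \right)} = \left(- \frac{3}{4} - \frac{5}{-1}\right) + 1 = \left(\left(-3\right) \frac{1}{4} - -5\right) + 1 = \left(- \frac{3}{4} + 5\right) + 1 = \frac{17}{4} + 1 = \frac{21}{4}$)
$\frac{\left(-16\right) \frac{1}{59}}{3 + n{\left(-2,-3 \right)}} = \frac{\left(-16\right) \frac{1}{59}}{3 + \frac{21}{4}} = \frac{\left(-16\right) \frac{1}{59}}{\frac{33}{4}} = \frac{4}{33} \left(- \frac{16}{59}\right) = - \frac{64}{1947}$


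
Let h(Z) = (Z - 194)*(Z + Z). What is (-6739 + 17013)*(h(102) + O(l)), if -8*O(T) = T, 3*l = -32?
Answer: -578426200/3 ≈ -1.9281e+8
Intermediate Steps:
l = -32/3 (l = (1/3)*(-32) = -32/3 ≈ -10.667)
O(T) = -T/8
h(Z) = 2*Z*(-194 + Z) (h(Z) = (-194 + Z)*(2*Z) = 2*Z*(-194 + Z))
(-6739 + 17013)*(h(102) + O(l)) = (-6739 + 17013)*(2*102*(-194 + 102) - 1/8*(-32/3)) = 10274*(2*102*(-92) + 4/3) = 10274*(-18768 + 4/3) = 10274*(-56300/3) = -578426200/3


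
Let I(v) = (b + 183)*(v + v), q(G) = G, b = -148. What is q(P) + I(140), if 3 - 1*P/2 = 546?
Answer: 8714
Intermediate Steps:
P = -1086 (P = 6 - 2*546 = 6 - 1092 = -1086)
I(v) = 70*v (I(v) = (-148 + 183)*(v + v) = 35*(2*v) = 70*v)
q(P) + I(140) = -1086 + 70*140 = -1086 + 9800 = 8714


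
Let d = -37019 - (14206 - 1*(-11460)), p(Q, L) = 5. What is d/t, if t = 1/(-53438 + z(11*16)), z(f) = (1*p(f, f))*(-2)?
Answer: 3350387880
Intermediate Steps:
z(f) = -10 (z(f) = (1*5)*(-2) = 5*(-2) = -10)
d = -62685 (d = -37019 - (14206 + 11460) = -37019 - 1*25666 = -37019 - 25666 = -62685)
t = -1/53448 (t = 1/(-53438 - 10) = 1/(-53448) = -1/53448 ≈ -1.8710e-5)
d/t = -62685/(-1/53448) = -62685*(-53448) = 3350387880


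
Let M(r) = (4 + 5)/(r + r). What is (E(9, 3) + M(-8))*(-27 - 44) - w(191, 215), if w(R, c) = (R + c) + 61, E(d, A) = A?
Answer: -10241/16 ≈ -640.06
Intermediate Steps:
M(r) = 9/(2*r) (M(r) = 9/((2*r)) = 9*(1/(2*r)) = 9/(2*r))
w(R, c) = 61 + R + c
(E(9, 3) + M(-8))*(-27 - 44) - w(191, 215) = (3 + (9/2)/(-8))*(-27 - 44) - (61 + 191 + 215) = (3 + (9/2)*(-⅛))*(-71) - 1*467 = (3 - 9/16)*(-71) - 467 = (39/16)*(-71) - 467 = -2769/16 - 467 = -10241/16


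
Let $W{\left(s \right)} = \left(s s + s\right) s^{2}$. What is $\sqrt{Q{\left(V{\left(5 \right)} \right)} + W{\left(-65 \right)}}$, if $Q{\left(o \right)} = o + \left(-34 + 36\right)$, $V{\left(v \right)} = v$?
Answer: $19 \sqrt{48687} \approx 4192.4$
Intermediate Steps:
$W{\left(s \right)} = s^{2} \left(s + s^{2}\right)$ ($W{\left(s \right)} = \left(s^{2} + s\right) s^{2} = \left(s + s^{2}\right) s^{2} = s^{2} \left(s + s^{2}\right)$)
$Q{\left(o \right)} = 2 + o$ ($Q{\left(o \right)} = o + 2 = 2 + o$)
$\sqrt{Q{\left(V{\left(5 \right)} \right)} + W{\left(-65 \right)}} = \sqrt{\left(2 + 5\right) + \left(-65\right)^{3} \left(1 - 65\right)} = \sqrt{7 - -17576000} = \sqrt{7 + 17576000} = \sqrt{17576007} = 19 \sqrt{48687}$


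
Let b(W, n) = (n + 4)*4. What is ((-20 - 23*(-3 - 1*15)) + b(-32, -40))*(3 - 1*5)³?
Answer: -2000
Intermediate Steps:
b(W, n) = 16 + 4*n (b(W, n) = (4 + n)*4 = 16 + 4*n)
((-20 - 23*(-3 - 1*15)) + b(-32, -40))*(3 - 1*5)³ = ((-20 - 23*(-3 - 1*15)) + (16 + 4*(-40)))*(3 - 1*5)³ = ((-20 - 23*(-3 - 15)) + (16 - 160))*(3 - 5)³ = ((-20 - 23*(-18)) - 144)*(-2)³ = ((-20 + 414) - 144)*(-8) = (394 - 144)*(-8) = 250*(-8) = -2000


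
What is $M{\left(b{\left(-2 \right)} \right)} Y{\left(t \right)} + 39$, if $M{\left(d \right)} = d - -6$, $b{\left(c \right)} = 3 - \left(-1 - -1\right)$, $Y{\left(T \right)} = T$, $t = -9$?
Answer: $-42$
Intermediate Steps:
$b{\left(c \right)} = 3$ ($b{\left(c \right)} = 3 - \left(-1 + 1\right) = 3 - 0 = 3 + 0 = 3$)
$M{\left(d \right)} = 6 + d$ ($M{\left(d \right)} = d + 6 = 6 + d$)
$M{\left(b{\left(-2 \right)} \right)} Y{\left(t \right)} + 39 = \left(6 + 3\right) \left(-9\right) + 39 = 9 \left(-9\right) + 39 = -81 + 39 = -42$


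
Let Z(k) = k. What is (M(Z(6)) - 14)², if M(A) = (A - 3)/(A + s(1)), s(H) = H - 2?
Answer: 4489/25 ≈ 179.56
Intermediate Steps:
s(H) = -2 + H
M(A) = (-3 + A)/(-1 + A) (M(A) = (A - 3)/(A + (-2 + 1)) = (-3 + A)/(A - 1) = (-3 + A)/(-1 + A))
(M(Z(6)) - 14)² = ((-3 + 6)/(-1 + 6) - 14)² = (3/5 - 14)² = ((⅕)*3 - 14)² = (⅗ - 14)² = (-67/5)² = 4489/25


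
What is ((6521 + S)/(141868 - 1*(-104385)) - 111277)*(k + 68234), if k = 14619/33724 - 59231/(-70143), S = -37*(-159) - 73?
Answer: -737170377029509196609125/97085349168766 ≈ -7.5930e+9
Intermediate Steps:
S = 5810 (S = 5883 - 73 = 5810)
k = 3022926761/2365502532 (k = 14619*(1/33724) - 59231*(-1/70143) = 14619/33724 + 59231/70143 = 3022926761/2365502532 ≈ 1.2779)
((6521 + S)/(141868 - 1*(-104385)) - 111277)*(k + 68234) = ((6521 + 5810)/(141868 - 1*(-104385)) - 111277)*(3022926761/2365502532 + 68234) = (12331/(141868 + 104385) - 111277)*(161410722695249/2365502532) = (12331/246253 - 111277)*(161410722695249/2365502532) = -27402282750/246253*161410722695249/2365502532 = -737170377029509196609125/97085349168766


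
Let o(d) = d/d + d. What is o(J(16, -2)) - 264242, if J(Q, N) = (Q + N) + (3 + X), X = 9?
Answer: -264215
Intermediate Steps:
J(Q, N) = 12 + N + Q (J(Q, N) = (Q + N) + (3 + 9) = (N + Q) + 12 = 12 + N + Q)
o(d) = 1 + d
o(J(16, -2)) - 264242 = (1 + (12 - 2 + 16)) - 264242 = (1 + 26) - 264242 = 27 - 264242 = -264215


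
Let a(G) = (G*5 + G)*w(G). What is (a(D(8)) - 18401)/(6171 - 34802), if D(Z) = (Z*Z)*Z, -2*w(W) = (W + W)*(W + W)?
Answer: 1610631137/28631 ≈ 56255.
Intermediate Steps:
w(W) = -2*W² (w(W) = -(W + W)*(W + W)/2 = -2*W*2*W/2 = -2*W²)
D(Z) = Z³ (D(Z) = Z²*Z = Z³)
a(G) = -12*G³ (a(G) = (G*5 + G)*(-2*G²) = (5*G + G)*(-2*G²) = (6*G)*(-2*G²) = -12*G³)
(a(D(8)) - 18401)/(6171 - 34802) = (-12*(8³)³ - 18401)/(6171 - 34802) = (-12*512³ - 18401)/(-28631) = (-12*134217728 - 18401)*(-1/28631) = (-1610612736 - 18401)*(-1/28631) = -1610631137*(-1/28631) = 1610631137/28631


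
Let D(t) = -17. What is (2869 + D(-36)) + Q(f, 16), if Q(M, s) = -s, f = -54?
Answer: 2836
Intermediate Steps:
(2869 + D(-36)) + Q(f, 16) = (2869 - 17) - 1*16 = 2852 - 16 = 2836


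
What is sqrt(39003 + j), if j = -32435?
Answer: 2*sqrt(1642) ≈ 81.043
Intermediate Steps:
sqrt(39003 + j) = sqrt(39003 - 32435) = sqrt(6568) = 2*sqrt(1642)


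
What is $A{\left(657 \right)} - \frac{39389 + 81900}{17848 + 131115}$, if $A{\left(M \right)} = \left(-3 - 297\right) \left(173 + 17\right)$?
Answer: $- \frac{8491012289}{148963} \approx -57001.0$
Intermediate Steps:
$A{\left(M \right)} = -57000$ ($A{\left(M \right)} = \left(-300\right) 190 = -57000$)
$A{\left(657 \right)} - \frac{39389 + 81900}{17848 + 131115} = -57000 - \frac{39389 + 81900}{17848 + 131115} = -57000 - \frac{121289}{148963} = - \frac{8491012289}{148963}$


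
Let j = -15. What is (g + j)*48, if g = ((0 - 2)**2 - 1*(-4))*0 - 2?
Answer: -816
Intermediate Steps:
g = -2 (g = ((-2)**2 + 4)*0 - 2 = (4 + 4)*0 - 2 = 8*0 - 2 = 0 - 2 = -2)
(g + j)*48 = (-2 - 15)*48 = -17*48 = -816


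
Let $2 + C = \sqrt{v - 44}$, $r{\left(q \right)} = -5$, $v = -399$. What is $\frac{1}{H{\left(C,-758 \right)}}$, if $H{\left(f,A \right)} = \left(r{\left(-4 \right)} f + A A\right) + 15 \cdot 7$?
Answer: $\frac{574679}{330255964116} + \frac{5 i \sqrt{443}}{330255964116} \approx 1.7401 \cdot 10^{-6} + 3.1866 \cdot 10^{-10} i$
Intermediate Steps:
$C = -2 + i \sqrt{443}$ ($C = -2 + \sqrt{-399 - 44} = -2 + \sqrt{-443} = -2 + i \sqrt{443} \approx -2.0 + 21.048 i$)
$H{\left(f,A \right)} = 105 + A^{2} - 5 f$ ($H{\left(f,A \right)} = \left(- 5 f + A A\right) + 15 \cdot 7 = \left(- 5 f + A^{2}\right) + 105 = \left(A^{2} - 5 f\right) + 105 = 105 + A^{2} - 5 f$)
$\frac{1}{H{\left(C,-758 \right)}} = \frac{1}{105 + \left(-758\right)^{2} - 5 \left(-2 + i \sqrt{443}\right)} = \frac{1}{105 + 574564 + \left(10 - 5 i \sqrt{443}\right)} = \frac{1}{574679 - 5 i \sqrt{443}}$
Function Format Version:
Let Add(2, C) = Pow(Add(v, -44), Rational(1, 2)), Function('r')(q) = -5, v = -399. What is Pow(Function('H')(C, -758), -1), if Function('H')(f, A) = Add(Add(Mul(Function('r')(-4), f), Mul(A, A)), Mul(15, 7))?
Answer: Add(Rational(574679, 330255964116), Mul(Rational(5, 330255964116), I, Pow(443, Rational(1, 2)))) ≈ Add(1.7401e-6, Mul(3.1866e-10, I))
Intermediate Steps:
C = Add(-2, Mul(I, Pow(443, Rational(1, 2)))) (C = Add(-2, Pow(Add(-399, -44), Rational(1, 2))) = Add(-2, Pow(-443, Rational(1, 2))) = Add(-2, Mul(I, Pow(443, Rational(1, 2)))) ≈ Add(-2.0000, Mul(21.048, I)))
Function('H')(f, A) = Add(105, Pow(A, 2), Mul(-5, f)) (Function('H')(f, A) = Add(Add(Mul(-5, f), Mul(A, A)), Mul(15, 7)) = Add(Add(Mul(-5, f), Pow(A, 2)), 105) = Add(Add(Pow(A, 2), Mul(-5, f)), 105) = Add(105, Pow(A, 2), Mul(-5, f)))
Pow(Function('H')(C, -758), -1) = Pow(Add(105, Pow(-758, 2), Mul(-5, Add(-2, Mul(I, Pow(443, Rational(1, 2)))))), -1) = Pow(Add(105, 574564, Add(10, Mul(-5, I, Pow(443, Rational(1, 2))))), -1) = Pow(Add(574679, Mul(-5, I, Pow(443, Rational(1, 2)))), -1)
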